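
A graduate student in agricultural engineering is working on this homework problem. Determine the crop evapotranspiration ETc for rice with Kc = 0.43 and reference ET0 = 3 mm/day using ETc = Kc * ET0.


ETc = Kc * ET0
    = 0.43 * 3
    = 1.29 mm/day


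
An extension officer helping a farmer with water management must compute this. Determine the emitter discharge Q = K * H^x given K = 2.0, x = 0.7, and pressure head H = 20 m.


Q = K * H^x
  = 2.0 * 20^0.7
  = 2.0 * 8.1418
  = 16.28 L/h


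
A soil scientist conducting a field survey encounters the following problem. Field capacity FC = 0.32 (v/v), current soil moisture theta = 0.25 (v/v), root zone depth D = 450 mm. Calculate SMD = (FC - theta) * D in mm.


SMD = (FC - theta) * D
    = (0.32 - 0.25) * 450
    = 0.070 * 450
    = 31.50 mm


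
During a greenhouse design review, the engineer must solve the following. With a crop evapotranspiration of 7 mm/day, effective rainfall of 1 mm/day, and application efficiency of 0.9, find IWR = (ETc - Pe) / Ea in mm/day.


IWR = (ETc - Pe) / Ea
    = (7 - 1) / 0.9
    = 6 / 0.9
    = 6.67 mm/day


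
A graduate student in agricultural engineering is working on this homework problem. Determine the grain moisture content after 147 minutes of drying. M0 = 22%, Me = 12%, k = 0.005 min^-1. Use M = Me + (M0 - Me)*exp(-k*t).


M = Me + (M0 - Me) * e^(-k*t)
  = 12 + (22 - 12) * e^(-0.005*147)
  = 12 + 10 * e^(-0.735)
  = 12 + 10 * 0.47951
  = 12 + 4.7951
  = 16.80%


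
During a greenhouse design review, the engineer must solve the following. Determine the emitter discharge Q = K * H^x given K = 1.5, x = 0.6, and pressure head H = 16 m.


Q = K * H^x
  = 1.5 * 16^0.6
  = 1.5 * 5.2780
  = 7.92 L/h


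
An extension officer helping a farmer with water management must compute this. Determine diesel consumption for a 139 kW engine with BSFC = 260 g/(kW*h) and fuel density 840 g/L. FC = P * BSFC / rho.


FC = P * BSFC / rho_fuel
   = 139 * 260 / 840
   = 36140 / 840
   = 43.02 L/h


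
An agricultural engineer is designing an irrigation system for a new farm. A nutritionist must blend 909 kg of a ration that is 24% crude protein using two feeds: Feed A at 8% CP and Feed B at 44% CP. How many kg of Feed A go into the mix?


parts_A = CP_b - target = 44 - 24 = 20
parts_B = target - CP_a = 24 - 8 = 16
total_parts = 20 + 16 = 36
Feed A = 909 * 20 / 36 = 505 kg
Feed B = 909 * 16 / 36 = 404 kg

505 kg


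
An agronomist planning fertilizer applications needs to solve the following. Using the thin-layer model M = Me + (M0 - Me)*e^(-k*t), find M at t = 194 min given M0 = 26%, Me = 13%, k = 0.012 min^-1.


M = Me + (M0 - Me) * e^(-k*t)
  = 13 + (26 - 13) * e^(-0.012*194)
  = 13 + 13 * e^(-2.328)
  = 13 + 13 * 0.09749
  = 13 + 1.2674
  = 14.27%


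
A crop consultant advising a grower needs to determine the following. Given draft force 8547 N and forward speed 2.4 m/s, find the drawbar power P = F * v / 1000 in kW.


P = F * v / 1000
  = 8547 * 2.4 / 1000
  = 20512.80 / 1000
  = 20.51 kW


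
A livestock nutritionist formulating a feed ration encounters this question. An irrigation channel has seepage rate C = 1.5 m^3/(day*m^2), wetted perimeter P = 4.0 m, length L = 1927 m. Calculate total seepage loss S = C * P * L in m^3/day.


S = C * P * L
  = 1.5 * 4.0 * 1927
  = 11562 m^3/day


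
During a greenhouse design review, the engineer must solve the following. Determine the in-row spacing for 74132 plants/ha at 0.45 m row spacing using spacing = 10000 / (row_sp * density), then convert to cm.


spacing = 10000 / (row_sp * density)
        = 10000 / (0.45 * 74132)
        = 10000 / 33359.40
        = 0.29977 m = 29.98 cm


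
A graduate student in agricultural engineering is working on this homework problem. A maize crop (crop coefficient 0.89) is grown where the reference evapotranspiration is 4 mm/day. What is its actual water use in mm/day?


ETc = Kc * ET0
    = 0.89 * 4
    = 3.56 mm/day


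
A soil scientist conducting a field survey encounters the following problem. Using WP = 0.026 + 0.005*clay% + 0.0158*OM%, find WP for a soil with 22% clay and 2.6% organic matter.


WP = 0.026 + 0.005*22 + 0.0158*2.6
   = 0.026 + 0.1100 + 0.0411
   = 0.1771


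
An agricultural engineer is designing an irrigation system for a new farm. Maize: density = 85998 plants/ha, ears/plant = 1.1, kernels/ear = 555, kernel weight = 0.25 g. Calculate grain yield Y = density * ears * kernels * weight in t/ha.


Y = density * ears * kernels * kw
  = 85998 * 1.1 * 555 * 0.25 g/ha
  = 13125444.75 g/ha
  = 13125.44 kg/ha = 13.13 t/ha


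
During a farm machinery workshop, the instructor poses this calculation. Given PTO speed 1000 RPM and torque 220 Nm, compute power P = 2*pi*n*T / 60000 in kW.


P = 2*pi*n*T / 60000
  = 2*pi * 1000 * 220 / 60000
  = 1382300.77 / 60000
  = 23.04 kW


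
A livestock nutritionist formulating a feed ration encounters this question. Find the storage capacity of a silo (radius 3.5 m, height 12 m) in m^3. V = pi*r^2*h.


V = pi * r^2 * h
  = pi * 3.5^2 * 12
  = pi * 12.25 * 12
  = 461.81 m^3


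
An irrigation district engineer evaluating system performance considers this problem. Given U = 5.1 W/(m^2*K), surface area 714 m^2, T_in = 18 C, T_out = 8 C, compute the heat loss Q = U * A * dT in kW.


dT = 18 - (8) = 10 K
Q = U * A * dT
  = 5.1 * 714 * 10
  = 36414 W = 36.41 kW


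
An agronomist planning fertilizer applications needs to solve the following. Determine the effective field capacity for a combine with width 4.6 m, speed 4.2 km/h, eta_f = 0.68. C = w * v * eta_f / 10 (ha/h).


C = w * v * eta_f / 10
  = 4.6 * 4.2 * 0.68 / 10
  = 13.14 / 10
  = 1.31 ha/h


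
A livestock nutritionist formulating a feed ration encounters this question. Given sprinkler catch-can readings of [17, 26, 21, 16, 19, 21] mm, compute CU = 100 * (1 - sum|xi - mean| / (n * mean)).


xbar = 120 / 6 = 20
sum|xi - xbar| = 16
CU = 100 * (1 - 16 / (6 * 20))
   = 100 * (1 - 0.1333)
   = 86.67%


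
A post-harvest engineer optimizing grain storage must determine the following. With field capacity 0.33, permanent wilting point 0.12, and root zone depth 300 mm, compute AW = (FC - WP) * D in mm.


AW = (FC - WP) * D
   = (0.33 - 0.12) * 300
   = 0.21 * 300
   = 63 mm


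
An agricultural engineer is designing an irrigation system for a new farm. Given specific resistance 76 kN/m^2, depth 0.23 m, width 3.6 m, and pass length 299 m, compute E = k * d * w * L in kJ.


E = k * d * w * L
  = 76 * 0.23 * 3.6 * 299
  = 18815.47 kJ


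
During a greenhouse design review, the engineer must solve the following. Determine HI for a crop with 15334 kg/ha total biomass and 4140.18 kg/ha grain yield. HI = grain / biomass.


HI = grain_yield / biomass
   = 4140.18 / 15334
   = 0.27


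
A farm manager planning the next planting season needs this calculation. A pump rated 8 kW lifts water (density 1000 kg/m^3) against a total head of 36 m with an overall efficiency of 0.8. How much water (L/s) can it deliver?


Q = (P * 1000 * eta) / (rho * g * H)
  = (8 * 1000 * 0.8) / (1000 * 9.81 * 36)
  = 6400 / 353160
  = 0.01812 m^3/s = 18.12 L/s


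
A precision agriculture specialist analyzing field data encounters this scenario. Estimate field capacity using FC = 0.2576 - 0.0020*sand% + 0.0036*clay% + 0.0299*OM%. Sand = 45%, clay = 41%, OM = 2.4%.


FC = 0.2576 - 0.0020*45 + 0.0036*41 + 0.0299*2.4
   = 0.2576 - 0.0900 + 0.1476 + 0.0718
   = 0.3870


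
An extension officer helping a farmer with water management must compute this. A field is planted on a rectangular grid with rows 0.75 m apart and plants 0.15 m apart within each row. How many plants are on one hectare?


D = 10000 / (row_sp * plant_sp)
  = 10000 / (0.75 * 0.15)
  = 10000 / 0.1125
  = 88888.89 plants/ha


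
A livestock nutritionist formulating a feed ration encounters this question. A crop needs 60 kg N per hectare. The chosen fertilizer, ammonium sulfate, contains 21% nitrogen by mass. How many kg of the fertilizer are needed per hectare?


Rate = N_required / (N_content / 100)
     = 60 / (21 / 100)
     = 60 / 0.21
     = 285.71 kg/ha


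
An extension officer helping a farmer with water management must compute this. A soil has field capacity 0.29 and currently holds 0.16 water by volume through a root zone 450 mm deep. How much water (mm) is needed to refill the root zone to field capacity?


SMD = (FC - theta) * D
    = (0.29 - 0.16) * 450
    = 0.130 * 450
    = 58.50 mm


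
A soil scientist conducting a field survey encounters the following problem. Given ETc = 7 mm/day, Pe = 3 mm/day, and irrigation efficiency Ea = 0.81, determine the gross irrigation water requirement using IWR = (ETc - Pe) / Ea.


IWR = (ETc - Pe) / Ea
    = (7 - 3) / 0.81
    = 4 / 0.81
    = 4.94 mm/day


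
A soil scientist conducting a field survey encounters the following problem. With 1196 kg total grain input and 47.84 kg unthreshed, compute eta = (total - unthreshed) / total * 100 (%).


eta = (total - unthreshed) / total * 100
    = (1196 - 47.84) / 1196 * 100
    = 1148.16 / 1196 * 100
    = 96%


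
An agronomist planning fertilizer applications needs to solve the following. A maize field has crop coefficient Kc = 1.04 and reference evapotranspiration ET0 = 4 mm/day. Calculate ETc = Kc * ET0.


ETc = Kc * ET0
    = 1.04 * 4
    = 4.16 mm/day


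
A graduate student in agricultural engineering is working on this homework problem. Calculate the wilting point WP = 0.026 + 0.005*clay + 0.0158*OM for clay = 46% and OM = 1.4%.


WP = 0.026 + 0.005*46 + 0.0158*1.4
   = 0.026 + 0.2300 + 0.0221
   = 0.2781


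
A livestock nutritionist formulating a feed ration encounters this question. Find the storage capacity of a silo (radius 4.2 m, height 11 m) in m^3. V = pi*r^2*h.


V = pi * r^2 * h
  = pi * 4.2^2 * 11
  = pi * 17.64 * 11
  = 609.59 m^3


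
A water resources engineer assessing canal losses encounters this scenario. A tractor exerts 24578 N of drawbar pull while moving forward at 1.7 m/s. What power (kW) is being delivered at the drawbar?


P = F * v / 1000
  = 24578 * 1.7 / 1000
  = 41782.60 / 1000
  = 41.78 kW


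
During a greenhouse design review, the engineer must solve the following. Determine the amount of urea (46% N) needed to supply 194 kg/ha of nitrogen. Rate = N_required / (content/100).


Rate = N_required / (N_content / 100)
     = 194 / (46 / 100)
     = 194 / 0.46
     = 421.74 kg/ha


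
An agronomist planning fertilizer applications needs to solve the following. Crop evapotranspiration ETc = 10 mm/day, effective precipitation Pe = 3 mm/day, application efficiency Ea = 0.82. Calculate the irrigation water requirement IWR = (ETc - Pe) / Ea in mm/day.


IWR = (ETc - Pe) / Ea
    = (10 - 3) / 0.82
    = 7 / 0.82
    = 8.54 mm/day


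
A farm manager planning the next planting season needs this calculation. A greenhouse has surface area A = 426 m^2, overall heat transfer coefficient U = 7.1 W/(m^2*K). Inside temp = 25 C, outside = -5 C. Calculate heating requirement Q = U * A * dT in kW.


dT = 25 - (-5) = 30 K
Q = U * A * dT
  = 7.1 * 426 * 30
  = 90738 W = 90.74 kW


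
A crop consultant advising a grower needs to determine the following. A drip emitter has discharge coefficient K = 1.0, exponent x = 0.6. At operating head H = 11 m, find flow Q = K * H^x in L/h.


Q = K * H^x
  = 1.0 * 11^0.6
  = 1.0 * 4.2154
  = 4.22 L/h


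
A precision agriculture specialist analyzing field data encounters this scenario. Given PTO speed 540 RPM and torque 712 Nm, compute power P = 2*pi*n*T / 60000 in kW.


P = 2*pi*n*T / 60000
  = 2*pi * 540 * 712 / 60000
  = 2415759.09 / 60000
  = 40.26 kW


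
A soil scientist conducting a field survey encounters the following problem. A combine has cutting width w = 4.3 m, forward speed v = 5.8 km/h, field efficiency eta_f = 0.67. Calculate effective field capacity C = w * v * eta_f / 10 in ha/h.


C = w * v * eta_f / 10
  = 4.3 * 5.8 * 0.67 / 10
  = 16.71 / 10
  = 1.67 ha/h


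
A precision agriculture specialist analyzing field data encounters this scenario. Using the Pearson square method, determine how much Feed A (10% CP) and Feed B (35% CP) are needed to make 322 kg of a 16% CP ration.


parts_A = CP_b - target = 35 - 16 = 19
parts_B = target - CP_a = 16 - 10 = 6
total_parts = 19 + 6 = 25
Feed A = 322 * 19 / 25 = 244.72 kg
Feed B = 322 * 6 / 25 = 77.28 kg

244.72 kg


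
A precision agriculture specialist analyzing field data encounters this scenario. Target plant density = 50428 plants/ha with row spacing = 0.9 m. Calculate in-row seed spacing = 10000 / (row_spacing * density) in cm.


spacing = 10000 / (row_sp * density)
        = 10000 / (0.9 * 50428)
        = 10000 / 45385.20
        = 0.22034 m = 22.03 cm


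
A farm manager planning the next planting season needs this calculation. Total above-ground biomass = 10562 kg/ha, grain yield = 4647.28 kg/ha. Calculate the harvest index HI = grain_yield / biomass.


HI = grain_yield / biomass
   = 4647.28 / 10562
   = 0.44


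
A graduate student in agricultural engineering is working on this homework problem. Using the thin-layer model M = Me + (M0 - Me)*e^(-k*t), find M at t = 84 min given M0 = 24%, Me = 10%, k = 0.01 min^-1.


M = Me + (M0 - Me) * e^(-k*t)
  = 10 + (24 - 10) * e^(-0.01*84)
  = 10 + 14 * e^(-0.840)
  = 10 + 14 * 0.43171
  = 10 + 6.0439
  = 16.04%


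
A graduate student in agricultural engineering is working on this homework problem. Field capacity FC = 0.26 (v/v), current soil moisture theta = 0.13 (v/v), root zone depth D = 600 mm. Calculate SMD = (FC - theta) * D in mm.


SMD = (FC - theta) * D
    = (0.26 - 0.13) * 600
    = 0.130 * 600
    = 78 mm


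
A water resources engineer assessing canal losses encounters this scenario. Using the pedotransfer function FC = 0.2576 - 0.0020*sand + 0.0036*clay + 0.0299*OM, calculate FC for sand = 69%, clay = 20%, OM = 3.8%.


FC = 0.2576 - 0.0020*69 + 0.0036*20 + 0.0299*3.8
   = 0.2576 - 0.1380 + 0.0720 + 0.1136
   = 0.3052


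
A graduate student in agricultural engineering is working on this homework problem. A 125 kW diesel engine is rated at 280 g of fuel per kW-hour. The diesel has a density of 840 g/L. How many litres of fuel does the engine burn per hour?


FC = P * BSFC / rho_fuel
   = 125 * 280 / 840
   = 35000 / 840
   = 41.67 L/h


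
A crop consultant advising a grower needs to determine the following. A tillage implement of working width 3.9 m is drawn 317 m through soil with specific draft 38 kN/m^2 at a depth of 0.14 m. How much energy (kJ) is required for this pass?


E = k * d * w * L
  = 38 * 0.14 * 3.9 * 317
  = 6577.12 kJ


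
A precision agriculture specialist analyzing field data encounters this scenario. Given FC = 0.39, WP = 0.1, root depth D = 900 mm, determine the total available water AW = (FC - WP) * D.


AW = (FC - WP) * D
   = (0.39 - 0.1) * 900
   = 0.29 * 900
   = 261 mm


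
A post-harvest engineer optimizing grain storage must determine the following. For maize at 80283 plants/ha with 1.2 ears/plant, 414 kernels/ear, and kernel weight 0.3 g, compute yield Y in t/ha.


Y = density * ears * kernels * kw
  = 80283 * 1.2 * 414 * 0.3 g/ha
  = 11965378.32 g/ha
  = 11965.38 kg/ha = 11.97 t/ha


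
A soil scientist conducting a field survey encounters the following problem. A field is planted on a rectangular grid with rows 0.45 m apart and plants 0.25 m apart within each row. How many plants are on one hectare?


D = 10000 / (row_sp * plant_sp)
  = 10000 / (0.45 * 0.25)
  = 10000 / 0.1125
  = 88888.89 plants/ha


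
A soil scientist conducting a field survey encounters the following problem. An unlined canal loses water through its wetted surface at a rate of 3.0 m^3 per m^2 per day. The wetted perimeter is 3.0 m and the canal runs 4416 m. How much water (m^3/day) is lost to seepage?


S = C * P * L
  = 3.0 * 3.0 * 4416
  = 39744 m^3/day


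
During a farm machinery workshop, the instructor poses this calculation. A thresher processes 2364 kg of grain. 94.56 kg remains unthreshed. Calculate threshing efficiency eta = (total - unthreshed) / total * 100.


eta = (total - unthreshed) / total * 100
    = (2364 - 94.56) / 2364 * 100
    = 2269.44 / 2364 * 100
    = 96%


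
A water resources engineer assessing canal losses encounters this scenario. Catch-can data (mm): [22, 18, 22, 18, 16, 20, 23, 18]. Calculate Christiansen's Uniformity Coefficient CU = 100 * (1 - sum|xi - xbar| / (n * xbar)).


xbar = 157 / 8 = 19.625
sum|xi - xbar| = 17
CU = 100 * (1 - 17 / (8 * 19.625))
   = 100 * (1 - 0.1083)
   = 89.17%


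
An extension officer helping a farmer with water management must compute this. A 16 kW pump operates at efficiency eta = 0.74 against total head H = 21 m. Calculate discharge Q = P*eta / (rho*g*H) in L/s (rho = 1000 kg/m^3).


Q = (P * 1000 * eta) / (rho * g * H)
  = (16 * 1000 * 0.74) / (1000 * 9.81 * 21)
  = 11840 / 206010
  = 0.05747 m^3/s = 57.47 L/s


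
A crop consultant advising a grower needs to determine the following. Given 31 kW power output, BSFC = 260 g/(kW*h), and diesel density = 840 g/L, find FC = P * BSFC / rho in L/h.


FC = P * BSFC / rho_fuel
   = 31 * 260 / 840
   = 8060 / 840
   = 9.60 L/h


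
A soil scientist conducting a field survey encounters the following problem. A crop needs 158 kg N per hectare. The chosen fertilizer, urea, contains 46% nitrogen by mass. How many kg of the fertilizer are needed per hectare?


Rate = N_required / (N_content / 100)
     = 158 / (46 / 100)
     = 158 / 0.46
     = 343.48 kg/ha


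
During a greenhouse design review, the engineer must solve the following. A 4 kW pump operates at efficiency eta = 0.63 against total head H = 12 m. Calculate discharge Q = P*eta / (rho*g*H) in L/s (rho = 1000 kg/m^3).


Q = (P * 1000 * eta) / (rho * g * H)
  = (4 * 1000 * 0.63) / (1000 * 9.81 * 12)
  = 2520 / 117720
  = 0.02141 m^3/s = 21.41 L/s


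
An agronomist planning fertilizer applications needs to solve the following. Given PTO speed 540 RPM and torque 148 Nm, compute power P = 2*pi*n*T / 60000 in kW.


P = 2*pi*n*T / 60000
  = 2*pi * 540 * 148 / 60000
  = 502152.17 / 60000
  = 8.37 kW


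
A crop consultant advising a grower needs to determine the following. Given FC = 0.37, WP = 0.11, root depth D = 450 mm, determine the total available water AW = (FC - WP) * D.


AW = (FC - WP) * D
   = (0.37 - 0.11) * 450
   = 0.26 * 450
   = 117 mm


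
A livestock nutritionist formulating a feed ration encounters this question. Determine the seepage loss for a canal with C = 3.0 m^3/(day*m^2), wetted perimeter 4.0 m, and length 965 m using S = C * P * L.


S = C * P * L
  = 3.0 * 4.0 * 965
  = 11580 m^3/day


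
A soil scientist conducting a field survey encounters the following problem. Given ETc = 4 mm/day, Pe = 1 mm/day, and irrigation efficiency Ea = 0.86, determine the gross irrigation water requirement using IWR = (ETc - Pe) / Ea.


IWR = (ETc - Pe) / Ea
    = (4 - 1) / 0.86
    = 3 / 0.86
    = 3.49 mm/day


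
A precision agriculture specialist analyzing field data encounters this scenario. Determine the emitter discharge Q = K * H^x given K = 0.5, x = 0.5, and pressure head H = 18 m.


Q = K * H^x
  = 0.5 * 18^0.5
  = 0.5 * 4.2426
  = 2.12 L/h


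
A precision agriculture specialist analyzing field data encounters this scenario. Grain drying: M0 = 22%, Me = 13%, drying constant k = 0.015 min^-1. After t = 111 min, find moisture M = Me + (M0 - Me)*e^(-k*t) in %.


M = Me + (M0 - Me) * e^(-k*t)
  = 13 + (22 - 13) * e^(-0.015*111)
  = 13 + 9 * e^(-1.665)
  = 13 + 9 * 0.18919
  = 13 + 1.7027
  = 14.70%


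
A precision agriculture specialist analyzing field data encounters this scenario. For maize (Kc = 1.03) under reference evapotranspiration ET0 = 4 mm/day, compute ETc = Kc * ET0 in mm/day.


ETc = Kc * ET0
    = 1.03 * 4
    = 4.12 mm/day


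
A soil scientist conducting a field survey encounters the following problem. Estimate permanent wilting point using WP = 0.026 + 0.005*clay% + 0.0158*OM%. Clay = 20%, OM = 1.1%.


WP = 0.026 + 0.005*20 + 0.0158*1.1
   = 0.026 + 0.1000 + 0.0174
   = 0.1434


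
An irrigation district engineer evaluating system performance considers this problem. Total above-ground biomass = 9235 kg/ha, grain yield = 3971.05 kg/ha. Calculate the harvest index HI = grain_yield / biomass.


HI = grain_yield / biomass
   = 3971.05 / 9235
   = 0.43


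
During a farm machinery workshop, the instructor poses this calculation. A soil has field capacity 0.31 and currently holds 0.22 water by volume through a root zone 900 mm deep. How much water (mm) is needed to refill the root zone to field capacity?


SMD = (FC - theta) * D
    = (0.31 - 0.22) * 900
    = 0.090 * 900
    = 81 mm


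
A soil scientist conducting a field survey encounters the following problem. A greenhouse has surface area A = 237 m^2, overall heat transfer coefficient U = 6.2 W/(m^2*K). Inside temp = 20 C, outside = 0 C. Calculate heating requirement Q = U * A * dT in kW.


dT = 20 - (0) = 20 K
Q = U * A * dT
  = 6.2 * 237 * 20
  = 29388 W = 29.39 kW


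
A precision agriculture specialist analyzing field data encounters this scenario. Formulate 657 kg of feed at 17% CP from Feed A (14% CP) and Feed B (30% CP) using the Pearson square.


parts_A = CP_b - target = 30 - 17 = 13
parts_B = target - CP_a = 17 - 14 = 3
total_parts = 13 + 3 = 16
Feed A = 657 * 13 / 16 = 533.81 kg
Feed B = 657 * 3 / 16 = 123.19 kg

533.81 kg


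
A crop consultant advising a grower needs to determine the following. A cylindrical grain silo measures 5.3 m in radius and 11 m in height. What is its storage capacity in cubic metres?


V = pi * r^2 * h
  = pi * 5.3^2 * 11
  = pi * 28.09 * 11
  = 970.72 m^3


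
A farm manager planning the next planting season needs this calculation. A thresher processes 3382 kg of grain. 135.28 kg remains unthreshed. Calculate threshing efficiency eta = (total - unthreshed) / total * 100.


eta = (total - unthreshed) / total * 100
    = (3382 - 135.28) / 3382 * 100
    = 3246.72 / 3382 * 100
    = 96%


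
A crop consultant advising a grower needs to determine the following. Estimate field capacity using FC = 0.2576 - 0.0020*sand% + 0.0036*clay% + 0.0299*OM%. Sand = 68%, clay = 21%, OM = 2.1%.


FC = 0.2576 - 0.0020*68 + 0.0036*21 + 0.0299*2.1
   = 0.2576 - 0.1360 + 0.0756 + 0.0628
   = 0.2600


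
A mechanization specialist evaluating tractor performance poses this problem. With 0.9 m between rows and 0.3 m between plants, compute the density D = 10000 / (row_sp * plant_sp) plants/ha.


D = 10000 / (row_sp * plant_sp)
  = 10000 / (0.9 * 0.3)
  = 10000 / 0.2700
  = 37037.04 plants/ha


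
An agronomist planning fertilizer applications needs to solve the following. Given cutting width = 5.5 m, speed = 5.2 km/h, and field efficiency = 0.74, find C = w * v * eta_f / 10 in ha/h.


C = w * v * eta_f / 10
  = 5.5 * 5.2 * 0.74 / 10
  = 21.16 / 10
  = 2.12 ha/h


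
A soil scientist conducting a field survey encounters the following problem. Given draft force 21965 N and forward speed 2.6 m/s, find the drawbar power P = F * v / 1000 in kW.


P = F * v / 1000
  = 21965 * 2.6 / 1000
  = 57109 / 1000
  = 57.11 kW


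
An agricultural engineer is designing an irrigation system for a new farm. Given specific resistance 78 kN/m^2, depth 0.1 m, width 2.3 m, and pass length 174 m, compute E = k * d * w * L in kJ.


E = k * d * w * L
  = 78 * 0.1 * 2.3 * 174
  = 3121.56 kJ


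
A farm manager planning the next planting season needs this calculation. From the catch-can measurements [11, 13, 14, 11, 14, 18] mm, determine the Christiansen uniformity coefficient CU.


xbar = 81 / 6 = 13.500
sum|xi - xbar| = 11
CU = 100 * (1 - 11 / (6 * 13.500))
   = 100 * (1 - 0.1358)
   = 86.42%


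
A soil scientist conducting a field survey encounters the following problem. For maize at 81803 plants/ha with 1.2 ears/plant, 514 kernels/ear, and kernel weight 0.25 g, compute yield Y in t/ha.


Y = density * ears * kernels * kw
  = 81803 * 1.2 * 514 * 0.25 g/ha
  = 12614022.60 g/ha
  = 12614.02 kg/ha = 12.61 t/ha


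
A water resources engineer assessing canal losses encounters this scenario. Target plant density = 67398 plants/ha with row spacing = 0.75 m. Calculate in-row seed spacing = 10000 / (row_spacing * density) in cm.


spacing = 10000 / (row_sp * density)
        = 10000 / (0.75 * 67398)
        = 10000 / 50548.50
        = 0.19783 m = 19.78 cm


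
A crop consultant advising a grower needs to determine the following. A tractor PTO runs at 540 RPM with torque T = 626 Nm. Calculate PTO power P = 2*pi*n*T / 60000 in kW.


P = 2*pi*n*T / 60000
  = 2*pi * 540 * 626 / 60000
  = 2123967.96 / 60000
  = 35.40 kW


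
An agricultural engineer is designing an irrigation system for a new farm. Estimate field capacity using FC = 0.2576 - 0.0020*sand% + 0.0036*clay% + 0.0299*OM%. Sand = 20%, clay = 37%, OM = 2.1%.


FC = 0.2576 - 0.0020*20 + 0.0036*37 + 0.0299*2.1
   = 0.2576 - 0.0400 + 0.1332 + 0.0628
   = 0.4136


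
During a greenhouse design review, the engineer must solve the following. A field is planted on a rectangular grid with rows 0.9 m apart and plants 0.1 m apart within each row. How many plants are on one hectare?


D = 10000 / (row_sp * plant_sp)
  = 10000 / (0.9 * 0.1)
  = 10000 / 0.0900
  = 111111.11 plants/ha


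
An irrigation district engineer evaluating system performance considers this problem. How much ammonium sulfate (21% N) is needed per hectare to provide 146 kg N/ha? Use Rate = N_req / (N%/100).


Rate = N_required / (N_content / 100)
     = 146 / (21 / 100)
     = 146 / 0.21
     = 695.24 kg/ha


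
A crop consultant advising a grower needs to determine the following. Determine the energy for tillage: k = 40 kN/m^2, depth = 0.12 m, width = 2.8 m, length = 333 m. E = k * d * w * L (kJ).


E = k * d * w * L
  = 40 * 0.12 * 2.8 * 333
  = 4475.52 kJ


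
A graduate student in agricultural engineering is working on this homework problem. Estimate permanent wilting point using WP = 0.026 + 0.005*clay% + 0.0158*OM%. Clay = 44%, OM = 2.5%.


WP = 0.026 + 0.005*44 + 0.0158*2.5
   = 0.026 + 0.2200 + 0.0395
   = 0.2855


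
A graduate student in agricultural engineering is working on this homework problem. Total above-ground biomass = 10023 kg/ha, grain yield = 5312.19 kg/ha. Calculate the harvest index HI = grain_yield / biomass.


HI = grain_yield / biomass
   = 5312.19 / 10023
   = 0.53


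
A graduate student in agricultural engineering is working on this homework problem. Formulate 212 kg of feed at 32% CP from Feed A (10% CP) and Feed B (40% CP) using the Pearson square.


parts_A = CP_b - target = 40 - 32 = 8
parts_B = target - CP_a = 32 - 10 = 22
total_parts = 8 + 22 = 30
Feed A = 212 * 8 / 30 = 56.53 kg
Feed B = 212 * 22 / 30 = 155.47 kg

56.53 kg


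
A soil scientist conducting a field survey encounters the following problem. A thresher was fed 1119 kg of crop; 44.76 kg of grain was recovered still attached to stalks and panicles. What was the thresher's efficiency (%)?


eta = (total - unthreshed) / total * 100
    = (1119 - 44.76) / 1119 * 100
    = 1074.24 / 1119 * 100
    = 96%


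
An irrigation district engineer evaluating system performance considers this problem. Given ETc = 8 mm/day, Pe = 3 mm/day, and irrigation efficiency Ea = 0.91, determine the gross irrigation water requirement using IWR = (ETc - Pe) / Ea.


IWR = (ETc - Pe) / Ea
    = (8 - 3) / 0.91
    = 5 / 0.91
    = 5.49 mm/day


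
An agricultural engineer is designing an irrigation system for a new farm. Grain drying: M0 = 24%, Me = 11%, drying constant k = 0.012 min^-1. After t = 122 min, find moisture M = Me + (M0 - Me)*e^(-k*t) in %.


M = Me + (M0 - Me) * e^(-k*t)
  = 11 + (24 - 11) * e^(-0.012*122)
  = 11 + 13 * e^(-1.464)
  = 11 + 13 * 0.23131
  = 11 + 3.0070
  = 14.01%


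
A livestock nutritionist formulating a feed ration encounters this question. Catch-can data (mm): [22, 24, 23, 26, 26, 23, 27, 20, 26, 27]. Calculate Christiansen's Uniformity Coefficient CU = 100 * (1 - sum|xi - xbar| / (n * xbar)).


xbar = 244 / 10 = 24.400
sum|xi - xbar| = 20
CU = 100 * (1 - 20 / (10 * 24.400))
   = 100 * (1 - 0.0820)
   = 91.80%


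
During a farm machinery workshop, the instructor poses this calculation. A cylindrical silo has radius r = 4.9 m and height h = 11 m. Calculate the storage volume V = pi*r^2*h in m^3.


V = pi * r^2 * h
  = pi * 4.9^2 * 11
  = pi * 24.01 * 11
  = 829.73 m^3


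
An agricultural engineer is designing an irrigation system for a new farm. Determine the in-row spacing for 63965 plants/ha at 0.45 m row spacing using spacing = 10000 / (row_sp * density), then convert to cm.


spacing = 10000 / (row_sp * density)
        = 10000 / (0.45 * 63965)
        = 10000 / 28784.25
        = 0.34741 m = 34.74 cm


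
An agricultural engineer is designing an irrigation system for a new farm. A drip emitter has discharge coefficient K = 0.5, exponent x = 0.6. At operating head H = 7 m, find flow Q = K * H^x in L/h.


Q = K * H^x
  = 0.5 * 7^0.6
  = 0.5 * 3.2141
  = 1.61 L/h


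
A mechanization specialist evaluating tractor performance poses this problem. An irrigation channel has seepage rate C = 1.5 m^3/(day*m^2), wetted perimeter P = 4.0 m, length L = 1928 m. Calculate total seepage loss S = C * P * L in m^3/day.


S = C * P * L
  = 1.5 * 4.0 * 1928
  = 11568 m^3/day


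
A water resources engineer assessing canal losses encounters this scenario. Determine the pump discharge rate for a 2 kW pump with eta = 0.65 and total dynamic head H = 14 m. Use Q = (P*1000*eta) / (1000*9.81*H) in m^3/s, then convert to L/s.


Q = (P * 1000 * eta) / (rho * g * H)
  = (2 * 1000 * 0.65) / (1000 * 9.81 * 14)
  = 1300 / 137340
  = 0.00947 m^3/s = 9.47 L/s


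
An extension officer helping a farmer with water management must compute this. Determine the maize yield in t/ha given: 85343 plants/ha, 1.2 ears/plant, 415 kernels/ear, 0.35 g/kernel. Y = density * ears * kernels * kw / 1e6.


Y = density * ears * kernels * kw
  = 85343 * 1.2 * 415 * 0.35 g/ha
  = 14875284.90 g/ha
  = 14875.28 kg/ha = 14.88 t/ha


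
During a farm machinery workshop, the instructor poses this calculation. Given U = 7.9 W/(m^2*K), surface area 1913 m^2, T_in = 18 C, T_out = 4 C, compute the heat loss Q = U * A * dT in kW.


dT = 18 - (4) = 14 K
Q = U * A * dT
  = 7.9 * 1913 * 14
  = 211577.80 W = 211.58 kW


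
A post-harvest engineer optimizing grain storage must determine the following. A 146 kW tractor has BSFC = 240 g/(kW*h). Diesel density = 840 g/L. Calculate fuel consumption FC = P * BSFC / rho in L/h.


FC = P * BSFC / rho_fuel
   = 146 * 240 / 840
   = 35040 / 840
   = 41.71 L/h


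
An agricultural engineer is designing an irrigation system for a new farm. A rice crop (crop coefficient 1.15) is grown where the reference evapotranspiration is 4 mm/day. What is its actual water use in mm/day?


ETc = Kc * ET0
    = 1.15 * 4
    = 4.60 mm/day


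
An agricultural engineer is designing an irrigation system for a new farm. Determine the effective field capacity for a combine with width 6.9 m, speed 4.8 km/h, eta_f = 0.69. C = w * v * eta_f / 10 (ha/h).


C = w * v * eta_f / 10
  = 6.9 * 4.8 * 0.69 / 10
  = 22.85 / 10
  = 2.29 ha/h


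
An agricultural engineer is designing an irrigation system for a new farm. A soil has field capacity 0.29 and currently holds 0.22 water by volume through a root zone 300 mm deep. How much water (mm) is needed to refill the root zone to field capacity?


SMD = (FC - theta) * D
    = (0.29 - 0.22) * 300
    = 0.070 * 300
    = 21 mm


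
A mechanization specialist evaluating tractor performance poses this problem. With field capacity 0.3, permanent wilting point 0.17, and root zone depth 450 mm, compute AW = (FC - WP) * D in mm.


AW = (FC - WP) * D
   = (0.3 - 0.17) * 450
   = 0.13 * 450
   = 58.50 mm


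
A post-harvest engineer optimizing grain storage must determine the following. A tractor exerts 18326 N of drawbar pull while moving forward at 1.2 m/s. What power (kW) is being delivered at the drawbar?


P = F * v / 1000
  = 18326 * 1.2 / 1000
  = 21991.20 / 1000
  = 21.99 kW


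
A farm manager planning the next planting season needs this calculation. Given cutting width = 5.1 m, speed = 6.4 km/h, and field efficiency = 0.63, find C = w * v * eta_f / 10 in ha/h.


C = w * v * eta_f / 10
  = 5.1 * 6.4 * 0.63 / 10
  = 20.56 / 10
  = 2.06 ha/h


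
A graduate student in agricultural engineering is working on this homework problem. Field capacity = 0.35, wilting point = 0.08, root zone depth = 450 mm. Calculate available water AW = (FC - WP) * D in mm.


AW = (FC - WP) * D
   = (0.35 - 0.08) * 450
   = 0.27 * 450
   = 121.50 mm


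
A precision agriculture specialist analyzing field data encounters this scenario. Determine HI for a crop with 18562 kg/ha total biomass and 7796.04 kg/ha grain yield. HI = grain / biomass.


HI = grain_yield / biomass
   = 7796.04 / 18562
   = 0.42


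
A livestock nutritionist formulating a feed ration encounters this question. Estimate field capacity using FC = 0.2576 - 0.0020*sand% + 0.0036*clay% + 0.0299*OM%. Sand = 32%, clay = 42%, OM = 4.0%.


FC = 0.2576 - 0.0020*32 + 0.0036*42 + 0.0299*4.0
   = 0.2576 - 0.0640 + 0.1512 + 0.1196
   = 0.4644


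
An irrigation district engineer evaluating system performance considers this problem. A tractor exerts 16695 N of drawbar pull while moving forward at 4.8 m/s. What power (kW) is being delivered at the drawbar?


P = F * v / 1000
  = 16695 * 4.8 / 1000
  = 80136 / 1000
  = 80.14 kW


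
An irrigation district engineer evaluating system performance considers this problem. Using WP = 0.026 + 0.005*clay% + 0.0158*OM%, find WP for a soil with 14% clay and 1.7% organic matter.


WP = 0.026 + 0.005*14 + 0.0158*1.7
   = 0.026 + 0.0700 + 0.0269
   = 0.1229


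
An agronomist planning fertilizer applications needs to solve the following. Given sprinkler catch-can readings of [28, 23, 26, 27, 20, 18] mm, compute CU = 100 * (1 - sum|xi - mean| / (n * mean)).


xbar = 142 / 6 = 23.667
sum|xi - xbar| = 20
CU = 100 * (1 - 20 / (6 * 23.667))
   = 100 * (1 - 0.1408)
   = 85.92%


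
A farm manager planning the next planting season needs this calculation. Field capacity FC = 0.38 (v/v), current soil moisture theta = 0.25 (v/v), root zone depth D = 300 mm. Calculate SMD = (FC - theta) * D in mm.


SMD = (FC - theta) * D
    = (0.38 - 0.25) * 300
    = 0.130 * 300
    = 39 mm


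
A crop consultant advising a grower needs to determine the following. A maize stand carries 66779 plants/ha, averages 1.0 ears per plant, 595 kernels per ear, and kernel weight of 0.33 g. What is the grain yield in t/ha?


Y = density * ears * kernels * kw
  = 66779 * 1.0 * 595 * 0.33 g/ha
  = 13112056.65 g/ha
  = 13112.06 kg/ha = 13.11 t/ha


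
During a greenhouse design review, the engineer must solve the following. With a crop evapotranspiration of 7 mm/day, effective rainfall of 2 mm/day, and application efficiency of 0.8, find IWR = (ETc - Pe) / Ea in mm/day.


IWR = (ETc - Pe) / Ea
    = (7 - 2) / 0.8
    = 5 / 0.8
    = 6.25 mm/day


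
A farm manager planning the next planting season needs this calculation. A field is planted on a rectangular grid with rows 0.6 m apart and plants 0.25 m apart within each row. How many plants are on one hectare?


D = 10000 / (row_sp * plant_sp)
  = 10000 / (0.6 * 0.25)
  = 10000 / 0.1500
  = 66666.67 plants/ha


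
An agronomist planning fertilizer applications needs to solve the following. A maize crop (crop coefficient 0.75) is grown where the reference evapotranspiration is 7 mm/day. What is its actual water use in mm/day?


ETc = Kc * ET0
    = 0.75 * 7
    = 5.25 mm/day


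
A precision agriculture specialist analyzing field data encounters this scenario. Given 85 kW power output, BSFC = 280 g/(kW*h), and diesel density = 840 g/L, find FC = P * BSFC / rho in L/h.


FC = P * BSFC / rho_fuel
   = 85 * 280 / 840
   = 23800 / 840
   = 28.33 L/h


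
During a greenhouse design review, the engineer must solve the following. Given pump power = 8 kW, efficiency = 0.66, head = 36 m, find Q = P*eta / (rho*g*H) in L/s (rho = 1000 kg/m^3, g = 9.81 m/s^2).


Q = (P * 1000 * eta) / (rho * g * H)
  = (8 * 1000 * 0.66) / (1000 * 9.81 * 36)
  = 5280 / 353160
  = 0.01495 m^3/s = 14.95 L/s


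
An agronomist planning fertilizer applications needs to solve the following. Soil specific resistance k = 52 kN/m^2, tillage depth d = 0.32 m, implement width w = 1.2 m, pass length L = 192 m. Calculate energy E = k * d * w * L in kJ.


E = k * d * w * L
  = 52 * 0.32 * 1.2 * 192
  = 3833.86 kJ


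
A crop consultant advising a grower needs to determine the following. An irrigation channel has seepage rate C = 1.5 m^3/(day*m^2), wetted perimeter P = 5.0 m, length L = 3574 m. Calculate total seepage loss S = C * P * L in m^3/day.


S = C * P * L
  = 1.5 * 5.0 * 3574
  = 26805 m^3/day


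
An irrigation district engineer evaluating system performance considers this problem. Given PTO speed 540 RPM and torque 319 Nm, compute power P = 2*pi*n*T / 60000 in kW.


P = 2*pi*n*T / 60000
  = 2*pi * 540 * 319 / 60000
  = 1082341.50 / 60000
  = 18.04 kW


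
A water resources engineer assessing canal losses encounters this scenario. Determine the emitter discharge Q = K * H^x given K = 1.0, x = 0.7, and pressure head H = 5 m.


Q = K * H^x
  = 1.0 * 5^0.7
  = 1.0 * 3.0852
  = 3.09 L/h


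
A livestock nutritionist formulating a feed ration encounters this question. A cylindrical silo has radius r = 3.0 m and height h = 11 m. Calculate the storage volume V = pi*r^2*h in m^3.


V = pi * r^2 * h
  = pi * 3.0^2 * 11
  = pi * 9 * 11
  = 311.02 m^3


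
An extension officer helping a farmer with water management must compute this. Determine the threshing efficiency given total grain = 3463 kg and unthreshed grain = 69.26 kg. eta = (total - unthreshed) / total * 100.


eta = (total - unthreshed) / total * 100
    = (3463 - 69.26) / 3463 * 100
    = 3393.74 / 3463 * 100
    = 98%


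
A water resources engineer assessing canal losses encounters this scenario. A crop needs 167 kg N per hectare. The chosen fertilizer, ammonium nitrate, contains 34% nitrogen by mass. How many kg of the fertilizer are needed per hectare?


Rate = N_required / (N_content / 100)
     = 167 / (34 / 100)
     = 167 / 0.34
     = 491.18 kg/ha


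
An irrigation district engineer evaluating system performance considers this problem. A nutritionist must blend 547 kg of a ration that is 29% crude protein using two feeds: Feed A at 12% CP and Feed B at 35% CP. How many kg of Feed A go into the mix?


parts_A = CP_b - target = 35 - 29 = 6
parts_B = target - CP_a = 29 - 12 = 17
total_parts = 6 + 17 = 23
Feed A = 547 * 6 / 23 = 142.70 kg
Feed B = 547 * 17 / 23 = 404.30 kg

142.70 kg


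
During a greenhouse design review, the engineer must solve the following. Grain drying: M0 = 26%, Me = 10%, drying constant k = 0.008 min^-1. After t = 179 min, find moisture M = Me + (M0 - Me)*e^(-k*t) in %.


M = Me + (M0 - Me) * e^(-k*t)
  = 10 + (26 - 10) * e^(-0.008*179)
  = 10 + 16 * e^(-1.432)
  = 10 + 16 * 0.23883
  = 10 + 3.8213
  = 13.82%


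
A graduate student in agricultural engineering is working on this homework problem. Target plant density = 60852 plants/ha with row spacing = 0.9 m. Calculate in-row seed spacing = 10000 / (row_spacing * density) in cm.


spacing = 10000 / (row_sp * density)
        = 10000 / (0.9 * 60852)
        = 10000 / 54766.80
        = 0.18259 m = 18.26 cm
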